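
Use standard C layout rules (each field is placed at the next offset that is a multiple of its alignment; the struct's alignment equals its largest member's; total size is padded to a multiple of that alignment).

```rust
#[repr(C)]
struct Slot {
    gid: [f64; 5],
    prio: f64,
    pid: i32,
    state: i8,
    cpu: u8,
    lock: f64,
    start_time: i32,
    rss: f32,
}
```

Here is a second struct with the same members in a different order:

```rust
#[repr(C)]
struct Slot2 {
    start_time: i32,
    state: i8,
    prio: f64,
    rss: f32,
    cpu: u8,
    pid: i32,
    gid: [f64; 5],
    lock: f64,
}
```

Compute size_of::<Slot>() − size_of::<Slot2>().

-8

gid at 0 (size 40, align 8) → ends 40
prio at 40 (size 8, align 8) → ends 48
pid at 48 (size 4, align 4) → ends 52
state at 52 (size 1, align 1) → ends 53
cpu at 53 (size 1, align 1) → ends 54
pad 2 to align 8 for lock
lock at 56 (size 8, align 8) → ends 64
start_time at 64 (size 4, align 4) → ends 68
rss at 68 (size 4, align 4) → ends 72
total 72 bytes, alignment 8
— Slot2 —
start_time at 0 (size 4, align 4) → ends 4
state at 4 (size 1, align 1) → ends 5
pad 3 to align 8 for prio
prio at 8 (size 8, align 8) → ends 16
rss at 16 (size 4, align 4) → ends 20
cpu at 20 (size 1, align 1) → ends 21
pad 3 to align 4 for pid
pid at 24 (size 4, align 4) → ends 28
pad 4 to align 8 for gid
gid at 32 (size 40, align 8) → ends 72
lock at 72 (size 8, align 8) → ends 80
total 80 bytes, alignment 8
72 − 80 = -8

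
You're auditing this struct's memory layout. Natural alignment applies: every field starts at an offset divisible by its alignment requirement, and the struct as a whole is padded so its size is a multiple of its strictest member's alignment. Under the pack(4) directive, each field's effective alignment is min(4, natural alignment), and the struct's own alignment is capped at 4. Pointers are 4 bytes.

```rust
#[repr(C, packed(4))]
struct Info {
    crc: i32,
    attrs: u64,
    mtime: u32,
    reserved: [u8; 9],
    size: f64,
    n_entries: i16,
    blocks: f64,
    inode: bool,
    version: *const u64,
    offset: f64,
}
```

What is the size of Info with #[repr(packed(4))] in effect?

@0: crc [4B, align 4] → 4
@4: attrs [8B, align 4] → 12
@12: mtime [4B, align 4] → 16
@16: reserved [9B, align 1] → 25
+3 pad (align 4)
@28: size [8B, align 4] → 36
@36: n_entries [2B, align 2] → 38
+2 pad (align 4)
@40: blocks [8B, align 4] → 48
@48: inode [1B, align 1] → 49
+3 pad (align 4)
@52: version [4B, align 4] → 56
@56: offset [8B, align 4] → 64
size 64, align 4

64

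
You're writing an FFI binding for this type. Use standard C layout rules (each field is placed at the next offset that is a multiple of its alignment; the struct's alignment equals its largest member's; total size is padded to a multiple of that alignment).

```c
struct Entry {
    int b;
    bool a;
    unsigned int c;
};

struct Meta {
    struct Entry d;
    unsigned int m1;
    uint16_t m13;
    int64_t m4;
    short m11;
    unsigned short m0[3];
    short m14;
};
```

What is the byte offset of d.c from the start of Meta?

8

Entry: @0: b [4B, align 4] → 4; @4: a [1B, align 1] → 5; +3 pad (align 4); @8: c [4B, align 4] → 12; size 12, align 4
@0: d [12B, align 4] → 12
within Entry: c at 8
0 + 8 = 8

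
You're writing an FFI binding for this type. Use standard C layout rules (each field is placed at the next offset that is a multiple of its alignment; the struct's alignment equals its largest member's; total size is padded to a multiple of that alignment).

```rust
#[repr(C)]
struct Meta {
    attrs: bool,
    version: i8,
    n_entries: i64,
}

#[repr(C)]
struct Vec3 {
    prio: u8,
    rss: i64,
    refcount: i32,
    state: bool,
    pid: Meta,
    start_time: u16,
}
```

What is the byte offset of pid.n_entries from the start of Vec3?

32

Meta: 0..1  attrs  (1B, 1-aligned); 1..2  version  (1B, 1-aligned); 2..8  -- padding (6B); 8..16  n_entries  (8B, 8-aligned); sizeof = 16, alignof = 8
0..1  prio  (1B, 1-aligned)
1..8  -- padding (7B)
8..16  rss  (8B, 8-aligned)
16..20  refcount  (4B, 4-aligned)
20..21  state  (1B, 1-aligned)
21..24  -- padding (3B)
24..40  pid  (16B, 8-aligned)
within Meta: n_entries at 8
24 + 8 = 32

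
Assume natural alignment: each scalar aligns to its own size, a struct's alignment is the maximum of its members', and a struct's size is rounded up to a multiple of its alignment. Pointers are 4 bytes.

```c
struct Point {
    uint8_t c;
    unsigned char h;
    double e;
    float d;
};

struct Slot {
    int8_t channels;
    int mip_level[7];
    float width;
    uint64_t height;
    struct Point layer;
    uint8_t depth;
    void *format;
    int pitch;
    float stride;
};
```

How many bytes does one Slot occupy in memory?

88 bytes

Point: 0..1  c  (1B, 1-aligned); 1..2  h  (1B, 1-aligned); 2..8  -- padding (6B); 8..16  e  (8B, 8-aligned); 16..20  d  (4B, 4-aligned); 20..24  -- tail padding (4B); sizeof = 24, alignof = 8
0..1  channels  (1B, 1-aligned)
1..4  -- padding (3B)
4..32  mip_level  (28B, 4-aligned)
32..36  width  (4B, 4-aligned)
36..40  -- padding (4B)
40..48  height  (8B, 8-aligned)
48..72  layer  (24B, 8-aligned)
72..73  depth  (1B, 1-aligned)
73..76  -- padding (3B)
76..80  format  (4B, 4-aligned)
80..84  pitch  (4B, 4-aligned)
84..88  stride  (4B, 4-aligned)
sizeof = 88, alignof = 8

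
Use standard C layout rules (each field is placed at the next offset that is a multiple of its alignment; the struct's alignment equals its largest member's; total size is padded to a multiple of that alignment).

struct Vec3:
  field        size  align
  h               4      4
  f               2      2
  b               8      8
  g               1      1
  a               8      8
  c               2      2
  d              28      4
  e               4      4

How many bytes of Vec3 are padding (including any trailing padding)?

@0: h [4B, align 4] → 4
@4: f [2B, align 2] → 6
+2 pad (align 8)
@8: b [8B, align 8] → 16
@16: g [1B, align 1] → 17
+7 pad (align 8)
@24: a [8B, align 8] → 32
@32: c [2B, align 2] → 34
+2 pad (align 4)
@36: d [28B, align 4] → 64
@64: e [4B, align 4] → 68
+4 tail pad (align 8)
size 72, align 8
data bytes 57, size 72 → padding 15

15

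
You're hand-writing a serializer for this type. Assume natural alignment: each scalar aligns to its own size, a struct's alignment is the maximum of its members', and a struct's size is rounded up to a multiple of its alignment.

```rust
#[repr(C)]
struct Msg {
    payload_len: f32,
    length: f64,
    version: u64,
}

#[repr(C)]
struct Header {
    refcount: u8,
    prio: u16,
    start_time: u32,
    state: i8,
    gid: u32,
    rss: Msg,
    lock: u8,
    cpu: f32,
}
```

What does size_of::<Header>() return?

Msg: 0..4  payload_len  (4B, 4-aligned); 4..8  -- padding (4B); 8..16  length  (8B, 8-aligned); 16..24  version  (8B, 8-aligned); sizeof = 24, alignof = 8
0..1  refcount  (1B, 1-aligned)
1..2  -- padding (1B)
2..4  prio  (2B, 2-aligned)
4..8  start_time  (4B, 4-aligned)
8..9  state  (1B, 1-aligned)
9..12  -- padding (3B)
12..16  gid  (4B, 4-aligned)
16..40  rss  (24B, 8-aligned)
40..41  lock  (1B, 1-aligned)
41..44  -- padding (3B)
44..48  cpu  (4B, 4-aligned)
sizeof = 48, alignof = 8

48 bytes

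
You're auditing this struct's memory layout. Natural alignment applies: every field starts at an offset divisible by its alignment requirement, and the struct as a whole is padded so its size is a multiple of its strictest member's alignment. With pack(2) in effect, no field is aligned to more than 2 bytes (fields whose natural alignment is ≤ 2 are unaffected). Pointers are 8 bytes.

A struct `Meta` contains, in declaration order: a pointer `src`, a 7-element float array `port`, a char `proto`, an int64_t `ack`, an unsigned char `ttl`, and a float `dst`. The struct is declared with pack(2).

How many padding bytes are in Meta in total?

2

src at 0 (size 8, align 2) → ends 8
port at 8 (size 28, align 2) → ends 36
proto at 36 (size 1, align 1) → ends 37
pad 1 to align 2 for ack
ack at 38 (size 8, align 2) → ends 46
ttl at 46 (size 1, align 1) → ends 47
pad 1 to align 2 for dst
dst at 48 (size 4, align 2) → ends 52
total 52 bytes, alignment 2
data bytes 50, size 52 → padding 2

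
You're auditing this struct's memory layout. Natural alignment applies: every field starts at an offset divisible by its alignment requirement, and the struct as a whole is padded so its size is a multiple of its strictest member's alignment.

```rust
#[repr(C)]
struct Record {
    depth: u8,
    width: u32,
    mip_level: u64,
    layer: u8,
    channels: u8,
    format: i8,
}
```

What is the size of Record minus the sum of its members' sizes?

@0: depth [1B, align 1] → 1
+3 pad (align 4)
@4: width [4B, align 4] → 8
@8: mip_level [8B, align 8] → 16
@16: layer [1B, align 1] → 17
@17: channels [1B, align 1] → 18
@18: format [1B, align 1] → 19
+5 tail pad (align 8)
size 24, align 8
data bytes 16, size 24 → padding 8

8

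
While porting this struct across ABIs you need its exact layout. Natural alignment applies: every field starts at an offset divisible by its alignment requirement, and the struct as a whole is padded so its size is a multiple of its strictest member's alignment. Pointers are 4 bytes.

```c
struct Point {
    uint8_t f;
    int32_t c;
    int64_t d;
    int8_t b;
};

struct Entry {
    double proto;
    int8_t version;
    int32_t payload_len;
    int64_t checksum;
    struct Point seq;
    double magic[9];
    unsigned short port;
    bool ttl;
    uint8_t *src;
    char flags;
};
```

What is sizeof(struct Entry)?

136 bytes

Point: 0..1  f  (1B, 1-aligned); 1..4  -- padding (3B); 4..8  c  (4B, 4-aligned); 8..16  d  (8B, 8-aligned); 16..17  b  (1B, 1-aligned); 17..24  -- tail padding (7B); sizeof = 24, alignof = 8
0..8  proto  (8B, 8-aligned)
8..9  version  (1B, 1-aligned)
9..12  -- padding (3B)
12..16  payload_len  (4B, 4-aligned)
16..24  checksum  (8B, 8-aligned)
24..48  seq  (24B, 8-aligned)
48..120  magic  (72B, 8-aligned)
120..122  port  (2B, 2-aligned)
122..123  ttl  (1B, 1-aligned)
123..124  -- padding (1B)
124..128  src  (4B, 4-aligned)
128..129  flags  (1B, 1-aligned)
129..136  -- tail padding (7B)
sizeof = 136, alignof = 8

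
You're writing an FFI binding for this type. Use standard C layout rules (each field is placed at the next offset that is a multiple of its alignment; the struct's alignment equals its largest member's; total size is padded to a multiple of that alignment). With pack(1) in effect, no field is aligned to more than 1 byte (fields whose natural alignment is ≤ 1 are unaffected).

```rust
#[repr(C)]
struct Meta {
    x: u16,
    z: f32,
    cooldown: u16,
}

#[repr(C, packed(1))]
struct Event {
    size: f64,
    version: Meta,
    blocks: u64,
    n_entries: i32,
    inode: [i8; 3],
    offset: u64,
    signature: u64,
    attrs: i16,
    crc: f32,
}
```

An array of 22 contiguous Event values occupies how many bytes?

Meta: x at 0 (size 2, align 2) → ends 2; pad 2 to align 4 for z; z at 4 (size 4, align 4) → ends 8; cooldown at 8 (size 2, align 2) → ends 10; tail pad 2 to reach multiple of 4; total 12 bytes, alignment 4
size at 0 (size 8, align 1) → ends 8
version at 8 (size 12, align 1) → ends 20
blocks at 20 (size 8, align 1) → ends 28
n_entries at 28 (size 4, align 1) → ends 32
inode at 32 (size 3, align 1) → ends 35
offset at 35 (size 8, align 1) → ends 43
signature at 43 (size 8, align 1) → ends 51
attrs at 51 (size 2, align 1) → ends 53
crc at 53 (size 4, align 1) → ends 57
total 57 bytes, alignment 1
array of 22: 22 × 57 = 1254

1254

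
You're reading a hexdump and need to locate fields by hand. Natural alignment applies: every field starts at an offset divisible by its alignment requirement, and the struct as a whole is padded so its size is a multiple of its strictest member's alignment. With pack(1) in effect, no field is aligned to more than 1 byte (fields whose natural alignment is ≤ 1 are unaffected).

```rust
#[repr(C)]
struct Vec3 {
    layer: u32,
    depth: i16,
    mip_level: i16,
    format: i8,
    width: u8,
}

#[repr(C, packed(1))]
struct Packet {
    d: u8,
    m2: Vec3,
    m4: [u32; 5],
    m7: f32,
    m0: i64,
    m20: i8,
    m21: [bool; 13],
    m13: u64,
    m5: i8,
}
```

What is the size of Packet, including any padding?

Vec3: 0..4  layer  (4B, 4-aligned); 4..6  depth  (2B, 2-aligned); 6..8  mip_level  (2B, 2-aligned); 8..9  format  (1B, 1-aligned); 9..10  width  (1B, 1-aligned); 10..12  -- tail padding (2B); sizeof = 12, alignof = 4
0..1  d  (1B, 1-aligned)
1..13  m2  (12B, 1-aligned)
13..33  m4  (20B, 1-aligned)
33..37  m7  (4B, 1-aligned)
37..45  m0  (8B, 1-aligned)
45..46  m20  (1B, 1-aligned)
46..59  m21  (13B, 1-aligned)
59..67  m13  (8B, 1-aligned)
67..68  m5  (1B, 1-aligned)
sizeof = 68, alignof = 1

68 bytes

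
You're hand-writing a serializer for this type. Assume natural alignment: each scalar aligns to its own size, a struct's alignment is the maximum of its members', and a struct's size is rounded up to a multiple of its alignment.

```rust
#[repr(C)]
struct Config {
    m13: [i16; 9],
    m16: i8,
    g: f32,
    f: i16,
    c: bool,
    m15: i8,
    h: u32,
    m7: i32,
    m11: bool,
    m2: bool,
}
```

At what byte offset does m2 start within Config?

@0: m13 [18B, align 2] → 18
@18: m16 [1B, align 1] → 19
+1 pad (align 4)
@20: g [4B, align 4] → 24
@24: f [2B, align 2] → 26
@26: c [1B, align 1] → 27
@27: m15 [1B, align 1] → 28
@28: h [4B, align 4] → 32
@32: m7 [4B, align 4] → 36
@36: m11 [1B, align 1] → 37
@37: m2 [1B, align 1] → 38

37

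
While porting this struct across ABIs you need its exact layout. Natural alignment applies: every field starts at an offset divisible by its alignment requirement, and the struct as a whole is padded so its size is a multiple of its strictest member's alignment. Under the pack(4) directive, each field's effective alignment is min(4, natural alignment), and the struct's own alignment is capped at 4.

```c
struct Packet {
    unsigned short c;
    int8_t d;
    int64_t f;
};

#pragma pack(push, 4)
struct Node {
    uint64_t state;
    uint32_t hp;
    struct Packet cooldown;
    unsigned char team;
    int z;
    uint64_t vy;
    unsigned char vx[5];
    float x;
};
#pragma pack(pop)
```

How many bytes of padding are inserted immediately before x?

Packet: c at 0 (size 2, align 2) → ends 2; d at 2 (size 1, align 1) → ends 3; pad 5 to align 8 for f; f at 8 (size 8, align 8) → ends 16; total 16 bytes, alignment 8
state at 0 (size 8, align 4) → ends 8
hp at 8 (size 4, align 4) → ends 12
cooldown at 12 (size 16, align 4) → ends 28
team at 28 (size 1, align 1) → ends 29
pad 3 to align 4 for z
z at 32 (size 4, align 4) → ends 36
vy at 36 (size 8, align 4) → ends 44
vx at 44 (size 5, align 1) → ends 49
pad 3 to align 4 for x
x at 52 (size 4, align 4) → ends 56

3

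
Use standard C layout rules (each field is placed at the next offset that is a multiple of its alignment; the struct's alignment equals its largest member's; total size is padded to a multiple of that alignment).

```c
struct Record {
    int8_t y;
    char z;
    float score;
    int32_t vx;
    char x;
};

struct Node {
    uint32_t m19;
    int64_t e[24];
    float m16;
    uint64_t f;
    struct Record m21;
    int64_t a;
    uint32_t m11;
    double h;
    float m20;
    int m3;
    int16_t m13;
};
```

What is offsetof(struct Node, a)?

Record: 0..1  y  (1B, 1-aligned); 1..2  z  (1B, 1-aligned); 2..4  -- padding (2B); 4..8  score  (4B, 4-aligned); 8..12  vx  (4B, 4-aligned); 12..13  x  (1B, 1-aligned); 13..16  -- tail padding (3B); sizeof = 16, alignof = 4
0..4  m19  (4B, 4-aligned)
4..8  -- padding (4B)
8..200  e  (192B, 8-aligned)
200..204  m16  (4B, 4-aligned)
204..208  -- padding (4B)
208..216  f  (8B, 8-aligned)
216..232  m21  (16B, 4-aligned)
232..240  a  (8B, 8-aligned)

232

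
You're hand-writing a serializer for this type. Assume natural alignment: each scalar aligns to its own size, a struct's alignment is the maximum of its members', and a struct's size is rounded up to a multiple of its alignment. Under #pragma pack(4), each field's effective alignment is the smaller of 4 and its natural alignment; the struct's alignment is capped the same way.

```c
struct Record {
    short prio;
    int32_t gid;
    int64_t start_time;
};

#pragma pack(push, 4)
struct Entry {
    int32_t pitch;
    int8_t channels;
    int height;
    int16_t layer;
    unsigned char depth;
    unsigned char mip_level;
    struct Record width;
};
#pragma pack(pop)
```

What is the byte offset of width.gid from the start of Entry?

20

Record: prio at 0 (size 2, align 2) → ends 2; pad 2 to align 4 for gid; gid at 4 (size 4, align 4) → ends 8; start_time at 8 (size 8, align 8) → ends 16; total 16 bytes, alignment 8
pitch at 0 (size 4, align 4) → ends 4
channels at 4 (size 1, align 1) → ends 5
pad 3 to align 4 for height
height at 8 (size 4, align 4) → ends 12
layer at 12 (size 2, align 2) → ends 14
depth at 14 (size 1, align 1) → ends 15
mip_level at 15 (size 1, align 1) → ends 16
width at 16 (size 16, align 4) → ends 32
within Record: gid at 4
16 + 4 = 20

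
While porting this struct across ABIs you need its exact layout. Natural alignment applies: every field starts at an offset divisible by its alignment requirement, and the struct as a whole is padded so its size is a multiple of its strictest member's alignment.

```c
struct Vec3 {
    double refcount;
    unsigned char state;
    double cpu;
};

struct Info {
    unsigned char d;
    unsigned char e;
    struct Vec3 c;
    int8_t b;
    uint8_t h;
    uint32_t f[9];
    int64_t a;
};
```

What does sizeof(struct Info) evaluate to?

Vec3: @0: refcount [8B, align 8] → 8; @8: state [1B, align 1] → 9; +7 pad (align 8); @16: cpu [8B, align 8] → 24; size 24, align 8
@0: d [1B, align 1] → 1
@1: e [1B, align 1] → 2
+6 pad (align 8)
@8: c [24B, align 8] → 32
@32: b [1B, align 1] → 33
@33: h [1B, align 1] → 34
+2 pad (align 4)
@36: f [36B, align 4] → 72
@72: a [8B, align 8] → 80
size 80, align 8

80 bytes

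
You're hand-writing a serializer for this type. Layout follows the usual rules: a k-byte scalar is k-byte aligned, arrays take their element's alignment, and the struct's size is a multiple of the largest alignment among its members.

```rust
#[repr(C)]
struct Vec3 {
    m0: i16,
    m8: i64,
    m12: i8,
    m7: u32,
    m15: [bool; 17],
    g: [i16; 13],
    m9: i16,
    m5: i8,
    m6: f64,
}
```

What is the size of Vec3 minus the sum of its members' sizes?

m0 at 0 (size 2, align 2) → ends 2
pad 6 to align 8 for m8
m8 at 8 (size 8, align 8) → ends 16
m12 at 16 (size 1, align 1) → ends 17
pad 3 to align 4 for m7
m7 at 20 (size 4, align 4) → ends 24
m15 at 24 (size 17, align 1) → ends 41
pad 1 to align 2 for g
g at 42 (size 26, align 2) → ends 68
m9 at 68 (size 2, align 2) → ends 70
m5 at 70 (size 1, align 1) → ends 71
pad 1 to align 8 for m6
m6 at 72 (size 8, align 8) → ends 80
total 80 bytes, alignment 8
data bytes 69, size 80 → padding 11

11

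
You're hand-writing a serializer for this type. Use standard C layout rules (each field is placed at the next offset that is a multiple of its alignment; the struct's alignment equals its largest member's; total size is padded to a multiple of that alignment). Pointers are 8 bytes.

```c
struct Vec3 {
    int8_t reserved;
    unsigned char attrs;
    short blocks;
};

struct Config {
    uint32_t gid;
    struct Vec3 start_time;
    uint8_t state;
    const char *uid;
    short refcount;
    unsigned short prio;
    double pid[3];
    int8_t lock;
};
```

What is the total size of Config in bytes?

64 bytes

Vec3: reserved at 0 (size 1, align 1) → ends 1; attrs at 1 (size 1, align 1) → ends 2; blocks at 2 (size 2, align 2) → ends 4; total 4 bytes, alignment 2
gid at 0 (size 4, align 4) → ends 4
start_time at 4 (size 4, align 2) → ends 8
state at 8 (size 1, align 1) → ends 9
pad 7 to align 8 for uid
uid at 16 (size 8, align 8) → ends 24
refcount at 24 (size 2, align 2) → ends 26
prio at 26 (size 2, align 2) → ends 28
pad 4 to align 8 for pid
pid at 32 (size 24, align 8) → ends 56
lock at 56 (size 1, align 1) → ends 57
tail pad 7 to reach multiple of 8
total 64 bytes, alignment 8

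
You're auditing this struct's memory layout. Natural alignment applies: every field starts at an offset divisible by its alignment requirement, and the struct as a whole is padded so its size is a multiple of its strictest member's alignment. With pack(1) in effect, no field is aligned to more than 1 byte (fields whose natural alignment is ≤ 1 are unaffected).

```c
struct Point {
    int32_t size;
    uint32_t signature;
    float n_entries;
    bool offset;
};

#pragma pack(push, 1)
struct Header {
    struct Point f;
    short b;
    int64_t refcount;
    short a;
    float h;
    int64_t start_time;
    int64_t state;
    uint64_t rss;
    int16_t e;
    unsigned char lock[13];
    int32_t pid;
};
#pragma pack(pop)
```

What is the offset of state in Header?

40

Point: @0: size [4B, align 4] → 4; @4: signature [4B, align 4] → 8; @8: n_entries [4B, align 4] → 12; @12: offset [1B, align 1] → 13; +3 tail pad (align 4); size 16, align 4
@0: f [16B, align 1] → 16
@16: b [2B, align 1] → 18
@18: refcount [8B, align 1] → 26
@26: a [2B, align 1] → 28
@28: h [4B, align 1] → 32
@32: start_time [8B, align 1] → 40
@40: state [8B, align 1] → 48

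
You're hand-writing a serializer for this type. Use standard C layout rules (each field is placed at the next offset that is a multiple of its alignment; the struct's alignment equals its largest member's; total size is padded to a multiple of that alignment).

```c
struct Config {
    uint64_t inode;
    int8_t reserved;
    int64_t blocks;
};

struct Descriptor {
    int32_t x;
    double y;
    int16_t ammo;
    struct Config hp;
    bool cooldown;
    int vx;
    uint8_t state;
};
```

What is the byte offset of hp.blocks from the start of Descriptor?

40

Config: @0: inode [8B, align 8] → 8; @8: reserved [1B, align 1] → 9; +7 pad (align 8); @16: blocks [8B, align 8] → 24; size 24, align 8
@0: x [4B, align 4] → 4
+4 pad (align 8)
@8: y [8B, align 8] → 16
@16: ammo [2B, align 2] → 18
+6 pad (align 8)
@24: hp [24B, align 8] → 48
within Config: blocks at 16
24 + 16 = 40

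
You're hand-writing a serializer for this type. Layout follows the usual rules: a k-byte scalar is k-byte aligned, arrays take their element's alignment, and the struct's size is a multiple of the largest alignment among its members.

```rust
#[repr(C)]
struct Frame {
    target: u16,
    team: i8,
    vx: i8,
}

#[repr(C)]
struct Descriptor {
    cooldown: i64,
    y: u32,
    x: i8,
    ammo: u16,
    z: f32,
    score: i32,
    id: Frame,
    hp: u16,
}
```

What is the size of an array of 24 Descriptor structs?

Frame: @0: target [2B, align 2] → 2; @2: team [1B, align 1] → 3; @3: vx [1B, align 1] → 4; size 4, align 2
@0: cooldown [8B, align 8] → 8
@8: y [4B, align 4] → 12
@12: x [1B, align 1] → 13
+1 pad (align 2)
@14: ammo [2B, align 2] → 16
@16: z [4B, align 4] → 20
@20: score [4B, align 4] → 24
@24: id [4B, align 2] → 28
@28: hp [2B, align 2] → 30
+2 tail pad (align 8)
size 32, align 8
array of 24: 24 × 32 = 768

768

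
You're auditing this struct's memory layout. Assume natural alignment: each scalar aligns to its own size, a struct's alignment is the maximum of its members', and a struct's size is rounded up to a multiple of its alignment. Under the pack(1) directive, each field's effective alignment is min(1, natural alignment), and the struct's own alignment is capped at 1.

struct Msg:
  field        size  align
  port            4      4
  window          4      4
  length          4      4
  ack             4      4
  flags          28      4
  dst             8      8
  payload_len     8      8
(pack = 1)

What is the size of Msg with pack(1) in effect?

port at 0 (size 4, align 1) → ends 4
window at 4 (size 4, align 1) → ends 8
length at 8 (size 4, align 1) → ends 12
ack at 12 (size 4, align 1) → ends 16
flags at 16 (size 28, align 1) → ends 44
dst at 44 (size 8, align 1) → ends 52
payload_len at 52 (size 8, align 1) → ends 60
total 60 bytes, alignment 1

60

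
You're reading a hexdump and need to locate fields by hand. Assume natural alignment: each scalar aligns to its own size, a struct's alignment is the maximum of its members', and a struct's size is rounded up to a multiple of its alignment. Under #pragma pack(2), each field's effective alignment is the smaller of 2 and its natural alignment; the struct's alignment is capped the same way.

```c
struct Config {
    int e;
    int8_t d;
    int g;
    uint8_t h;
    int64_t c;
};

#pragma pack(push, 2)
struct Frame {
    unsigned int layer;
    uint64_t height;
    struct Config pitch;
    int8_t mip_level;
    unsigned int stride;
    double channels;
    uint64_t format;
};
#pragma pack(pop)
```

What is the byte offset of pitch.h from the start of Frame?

Config: e at 0 (size 4, align 4) → ends 4; d at 4 (size 1, align 1) → ends 5; pad 3 to align 4 for g; g at 8 (size 4, align 4) → ends 12; h at 12 (size 1, align 1) → ends 13; pad 3 to align 8 for c; c at 16 (size 8, align 8) → ends 24; total 24 bytes, alignment 8
layer at 0 (size 4, align 2) → ends 4
height at 4 (size 8, align 2) → ends 12
pitch at 12 (size 24, align 2) → ends 36
within Config: h at 12
12 + 12 = 24

24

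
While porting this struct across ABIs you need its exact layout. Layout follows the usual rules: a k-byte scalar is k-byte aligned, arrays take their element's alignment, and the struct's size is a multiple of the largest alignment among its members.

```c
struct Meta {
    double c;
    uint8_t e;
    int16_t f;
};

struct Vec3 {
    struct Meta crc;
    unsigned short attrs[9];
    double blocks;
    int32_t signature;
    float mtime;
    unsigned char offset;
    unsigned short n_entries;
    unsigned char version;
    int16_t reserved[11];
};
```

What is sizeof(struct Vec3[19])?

Meta: @0: c [8B, align 8] → 8; @8: e [1B, align 1] → 9; +1 pad (align 2); @10: f [2B, align 2] → 12; +4 tail pad (align 8); size 16, align 8
@0: crc [16B, align 8] → 16
@16: attrs [18B, align 2] → 34
+6 pad (align 8)
@40: blocks [8B, align 8] → 48
@48: signature [4B, align 4] → 52
@52: mtime [4B, align 4] → 56
@56: offset [1B, align 1] → 57
+1 pad (align 2)
@58: n_entries [2B, align 2] → 60
@60: version [1B, align 1] → 61
+1 pad (align 2)
@62: reserved [22B, align 2] → 84
+4 tail pad (align 8)
size 88, align 8
array of 19: 19 × 88 = 1672

1672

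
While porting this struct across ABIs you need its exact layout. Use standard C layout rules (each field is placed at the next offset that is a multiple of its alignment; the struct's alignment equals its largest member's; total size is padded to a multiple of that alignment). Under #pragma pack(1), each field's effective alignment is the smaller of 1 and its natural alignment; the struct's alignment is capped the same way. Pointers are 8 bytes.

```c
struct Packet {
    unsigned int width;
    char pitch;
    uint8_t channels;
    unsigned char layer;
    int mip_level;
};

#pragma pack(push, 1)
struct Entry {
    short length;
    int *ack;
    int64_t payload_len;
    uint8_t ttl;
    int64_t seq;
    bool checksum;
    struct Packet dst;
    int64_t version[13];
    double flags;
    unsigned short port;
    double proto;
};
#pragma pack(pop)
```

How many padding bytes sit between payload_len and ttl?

Packet: @0: width [4B, align 4] → 4; @4: pitch [1B, align 1] → 5; @5: channels [1B, align 1] → 6; @6: layer [1B, align 1] → 7; +1 pad (align 4); @8: mip_level [4B, align 4] → 12; size 12, align 4
@0: length [2B, align 1] → 2
@2: ack [8B, align 1] → 10
@10: payload_len [8B, align 1] → 18
@18: ttl [1B, align 1] → 19

0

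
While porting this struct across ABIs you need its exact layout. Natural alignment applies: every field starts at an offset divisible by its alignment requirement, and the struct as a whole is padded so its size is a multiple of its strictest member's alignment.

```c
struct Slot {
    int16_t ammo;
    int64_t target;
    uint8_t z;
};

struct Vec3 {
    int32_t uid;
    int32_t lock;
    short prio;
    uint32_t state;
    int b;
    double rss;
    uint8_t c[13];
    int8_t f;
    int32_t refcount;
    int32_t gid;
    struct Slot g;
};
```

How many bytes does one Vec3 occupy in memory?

Slot: @0: ammo [2B, align 2] → 2; +6 pad (align 8); @8: target [8B, align 8] → 16; @16: z [1B, align 1] → 17; +7 tail pad (align 8); size 24, align 8
@0: uid [4B, align 4] → 4
@4: lock [4B, align 4] → 8
@8: prio [2B, align 2] → 10
+2 pad (align 4)
@12: state [4B, align 4] → 16
@16: b [4B, align 4] → 20
+4 pad (align 8)
@24: rss [8B, align 8] → 32
@32: c [13B, align 1] → 45
@45: f [1B, align 1] → 46
+2 pad (align 4)
@48: refcount [4B, align 4] → 52
@52: gid [4B, align 4] → 56
@56: g [24B, align 8] → 80
size 80, align 8

80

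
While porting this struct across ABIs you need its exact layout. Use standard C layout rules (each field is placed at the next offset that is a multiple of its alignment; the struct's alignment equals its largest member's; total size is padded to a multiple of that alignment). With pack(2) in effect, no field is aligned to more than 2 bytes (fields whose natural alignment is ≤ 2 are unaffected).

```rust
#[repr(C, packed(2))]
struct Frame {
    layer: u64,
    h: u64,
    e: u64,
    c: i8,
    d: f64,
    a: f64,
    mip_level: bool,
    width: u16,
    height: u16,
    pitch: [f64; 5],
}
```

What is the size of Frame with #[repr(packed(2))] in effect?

88

0..8  layer  (8B, 2-aligned)
8..16  h  (8B, 2-aligned)
16..24  e  (8B, 2-aligned)
24..25  c  (1B, 1-aligned)
25..26  -- padding (1B)
26..34  d  (8B, 2-aligned)
34..42  a  (8B, 2-aligned)
42..43  mip_level  (1B, 1-aligned)
43..44  -- padding (1B)
44..46  width  (2B, 2-aligned)
46..48  height  (2B, 2-aligned)
48..88  pitch  (40B, 2-aligned)
sizeof = 88, alignof = 2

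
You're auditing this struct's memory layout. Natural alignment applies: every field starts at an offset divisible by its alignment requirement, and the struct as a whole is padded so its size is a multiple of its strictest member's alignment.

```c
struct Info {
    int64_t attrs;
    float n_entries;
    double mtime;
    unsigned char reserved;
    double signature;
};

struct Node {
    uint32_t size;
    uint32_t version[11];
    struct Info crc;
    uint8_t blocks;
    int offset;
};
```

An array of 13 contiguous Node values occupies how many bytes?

Info: attrs at 0 (size 8, align 8) → ends 8; n_entries at 8 (size 4, align 4) → ends 12; pad 4 to align 8 for mtime; mtime at 16 (size 8, align 8) → ends 24; reserved at 24 (size 1, align 1) → ends 25; pad 7 to align 8 for signature; signature at 32 (size 8, align 8) → ends 40; total 40 bytes, alignment 8
size at 0 (size 4, align 4) → ends 4
version at 4 (size 44, align 4) → ends 48
crc at 48 (size 40, align 8) → ends 88
blocks at 88 (size 1, align 1) → ends 89
pad 3 to align 4 for offset
offset at 92 (size 4, align 4) → ends 96
total 96 bytes, alignment 8
array of 13: 13 × 96 = 1248

1248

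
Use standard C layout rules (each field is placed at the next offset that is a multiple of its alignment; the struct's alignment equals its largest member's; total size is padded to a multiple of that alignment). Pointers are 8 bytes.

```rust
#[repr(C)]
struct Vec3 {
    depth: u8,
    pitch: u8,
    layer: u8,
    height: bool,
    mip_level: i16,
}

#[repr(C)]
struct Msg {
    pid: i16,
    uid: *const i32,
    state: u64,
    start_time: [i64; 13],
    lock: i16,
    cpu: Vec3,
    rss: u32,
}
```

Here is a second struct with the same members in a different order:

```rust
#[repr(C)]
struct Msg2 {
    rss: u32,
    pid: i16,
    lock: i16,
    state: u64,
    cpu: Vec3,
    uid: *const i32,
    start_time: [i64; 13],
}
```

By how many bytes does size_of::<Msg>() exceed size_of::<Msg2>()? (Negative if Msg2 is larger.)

8

Vec3: depth at 0 (size 1, align 1) → ends 1; pitch at 1 (size 1, align 1) → ends 2; layer at 2 (size 1, align 1) → ends 3; height at 3 (size 1, align 1) → ends 4; mip_level at 4 (size 2, align 2) → ends 6; total 6 bytes, alignment 2
pid at 0 (size 2, align 2) → ends 2
pad 6 to align 8 for uid
uid at 8 (size 8, align 8) → ends 16
state at 16 (size 8, align 8) → ends 24
start_time at 24 (size 104, align 8) → ends 128
lock at 128 (size 2, align 2) → ends 130
cpu at 130 (size 6, align 2) → ends 136
rss at 136 (size 4, align 4) → ends 140
tail pad 4 to reach multiple of 8
total 144 bytes, alignment 8
— Msg2 —
rss at 0 (size 4, align 4) → ends 4
pid at 4 (size 2, align 2) → ends 6
lock at 6 (size 2, align 2) → ends 8
state at 8 (size 8, align 8) → ends 16
cpu at 16 (size 6, align 2) → ends 22
pad 2 to align 8 for uid
uid at 24 (size 8, align 8) → ends 32
start_time at 32 (size 104, align 8) → ends 136
total 136 bytes, alignment 8
144 − 136 = 8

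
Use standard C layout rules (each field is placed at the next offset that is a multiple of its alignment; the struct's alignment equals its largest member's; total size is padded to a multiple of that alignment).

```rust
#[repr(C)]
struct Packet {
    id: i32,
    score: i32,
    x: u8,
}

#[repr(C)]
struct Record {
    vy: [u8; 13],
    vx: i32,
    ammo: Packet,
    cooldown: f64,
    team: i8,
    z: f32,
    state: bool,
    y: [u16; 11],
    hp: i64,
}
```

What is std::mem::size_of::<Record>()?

80

Packet: id at 0 (size 4, align 4) → ends 4; score at 4 (size 4, align 4) → ends 8; x at 8 (size 1, align 1) → ends 9; tail pad 3 to reach multiple of 4; total 12 bytes, alignment 4
vy at 0 (size 13, align 1) → ends 13
pad 3 to align 4 for vx
vx at 16 (size 4, align 4) → ends 20
ammo at 20 (size 12, align 4) → ends 32
cooldown at 32 (size 8, align 8) → ends 40
team at 40 (size 1, align 1) → ends 41
pad 3 to align 4 for z
z at 44 (size 4, align 4) → ends 48
state at 48 (size 1, align 1) → ends 49
pad 1 to align 2 for y
y at 50 (size 22, align 2) → ends 72
hp at 72 (size 8, align 8) → ends 80
total 80 bytes, alignment 8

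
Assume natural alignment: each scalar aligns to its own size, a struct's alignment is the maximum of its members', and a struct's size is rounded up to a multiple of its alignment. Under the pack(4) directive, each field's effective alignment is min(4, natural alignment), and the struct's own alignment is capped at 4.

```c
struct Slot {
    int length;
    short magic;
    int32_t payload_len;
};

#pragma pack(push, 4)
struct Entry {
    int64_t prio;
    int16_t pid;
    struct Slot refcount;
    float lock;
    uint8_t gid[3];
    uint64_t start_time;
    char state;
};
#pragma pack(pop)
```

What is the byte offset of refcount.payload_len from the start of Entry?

20

Slot: 0..4  length  (4B, 4-aligned); 4..6  magic  (2B, 2-aligned); 6..8  -- padding (2B); 8..12  payload_len  (4B, 4-aligned); sizeof = 12, alignof = 4
0..8  prio  (8B, 4-aligned)
8..10  pid  (2B, 2-aligned)
10..12  -- padding (2B)
12..24  refcount  (12B, 4-aligned)
within Slot: payload_len at 8
12 + 8 = 20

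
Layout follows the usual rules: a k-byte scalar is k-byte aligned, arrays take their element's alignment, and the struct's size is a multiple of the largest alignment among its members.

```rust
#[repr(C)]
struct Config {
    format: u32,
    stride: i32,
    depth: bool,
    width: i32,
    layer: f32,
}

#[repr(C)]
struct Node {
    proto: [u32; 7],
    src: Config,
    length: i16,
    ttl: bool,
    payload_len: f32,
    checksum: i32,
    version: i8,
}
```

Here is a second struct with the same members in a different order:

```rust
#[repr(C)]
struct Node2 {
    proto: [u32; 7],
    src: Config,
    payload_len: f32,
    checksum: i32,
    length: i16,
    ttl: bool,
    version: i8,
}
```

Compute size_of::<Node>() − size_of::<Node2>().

4

Config: @0: format [4B, align 4] → 4; @4: stride [4B, align 4] → 8; @8: depth [1B, align 1] → 9; +3 pad (align 4); @12: width [4B, align 4] → 16; @16: layer [4B, align 4] → 20; size 20, align 4
@0: proto [28B, align 4] → 28
@28: src [20B, align 4] → 48
@48: length [2B, align 2] → 50
@50: ttl [1B, align 1] → 51
+1 pad (align 4)
@52: payload_len [4B, align 4] → 56
@56: checksum [4B, align 4] → 60
@60: version [1B, align 1] → 61
+3 tail pad (align 4)
size 64, align 4
— Node2 —
@0: proto [28B, align 4] → 28
@28: src [20B, align 4] → 48
@48: payload_len [4B, align 4] → 52
@52: checksum [4B, align 4] → 56
@56: length [2B, align 2] → 58
@58: ttl [1B, align 1] → 59
@59: version [1B, align 1] → 60
size 60, align 4
64 − 60 = 4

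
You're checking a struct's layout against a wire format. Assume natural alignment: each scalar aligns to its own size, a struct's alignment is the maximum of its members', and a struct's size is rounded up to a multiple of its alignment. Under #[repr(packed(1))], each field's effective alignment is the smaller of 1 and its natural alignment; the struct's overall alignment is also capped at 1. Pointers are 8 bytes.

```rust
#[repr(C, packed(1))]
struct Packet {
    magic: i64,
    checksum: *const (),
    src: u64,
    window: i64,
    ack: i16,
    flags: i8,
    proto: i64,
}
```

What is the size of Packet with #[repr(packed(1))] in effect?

43

magic at 0 (size 8, align 1) → ends 8
checksum at 8 (size 8, align 1) → ends 16
src at 16 (size 8, align 1) → ends 24
window at 24 (size 8, align 1) → ends 32
ack at 32 (size 2, align 1) → ends 34
flags at 34 (size 1, align 1) → ends 35
proto at 35 (size 8, align 1) → ends 43
total 43 bytes, alignment 1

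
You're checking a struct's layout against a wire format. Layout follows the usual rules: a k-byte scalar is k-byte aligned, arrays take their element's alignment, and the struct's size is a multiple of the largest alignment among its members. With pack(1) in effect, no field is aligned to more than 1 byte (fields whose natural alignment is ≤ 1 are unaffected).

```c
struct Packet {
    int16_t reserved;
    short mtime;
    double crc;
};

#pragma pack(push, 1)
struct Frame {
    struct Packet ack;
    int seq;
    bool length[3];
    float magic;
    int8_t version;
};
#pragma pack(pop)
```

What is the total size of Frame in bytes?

28

Packet: reserved at 0 (size 2, align 2) → ends 2; mtime at 2 (size 2, align 2) → ends 4; pad 4 to align 8 for crc; crc at 8 (size 8, align 8) → ends 16; total 16 bytes, alignment 8
ack at 0 (size 16, align 1) → ends 16
seq at 16 (size 4, align 1) → ends 20
length at 20 (size 3, align 1) → ends 23
magic at 23 (size 4, align 1) → ends 27
version at 27 (size 1, align 1) → ends 28
total 28 bytes, alignment 1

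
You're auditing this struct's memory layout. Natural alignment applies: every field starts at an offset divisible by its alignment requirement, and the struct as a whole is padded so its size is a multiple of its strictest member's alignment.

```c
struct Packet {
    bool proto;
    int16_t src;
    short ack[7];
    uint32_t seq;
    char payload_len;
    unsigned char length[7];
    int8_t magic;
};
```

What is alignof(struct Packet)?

member alignments: proto=1, src=2, ack=2, seq=4, payload_len=1, length=1, magic=1
max = 4

4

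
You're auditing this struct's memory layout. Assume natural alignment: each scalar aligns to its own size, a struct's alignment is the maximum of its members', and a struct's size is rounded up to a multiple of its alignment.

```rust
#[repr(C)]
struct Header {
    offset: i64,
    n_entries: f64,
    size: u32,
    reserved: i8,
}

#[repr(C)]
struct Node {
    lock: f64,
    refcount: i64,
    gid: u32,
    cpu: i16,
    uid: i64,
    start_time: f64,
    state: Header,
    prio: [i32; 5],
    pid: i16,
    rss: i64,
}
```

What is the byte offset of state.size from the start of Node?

Header: offset at 0 (size 8, align 8) → ends 8; n_entries at 8 (size 8, align 8) → ends 16; size at 16 (size 4, align 4) → ends 20; reserved at 20 (size 1, align 1) → ends 21; tail pad 3 to reach multiple of 8; total 24 bytes, alignment 8
lock at 0 (size 8, align 8) → ends 8
refcount at 8 (size 8, align 8) → ends 16
gid at 16 (size 4, align 4) → ends 20
cpu at 20 (size 2, align 2) → ends 22
pad 2 to align 8 for uid
uid at 24 (size 8, align 8) → ends 32
start_time at 32 (size 8, align 8) → ends 40
state at 40 (size 24, align 8) → ends 64
within Header: size at 16
40 + 16 = 56

56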